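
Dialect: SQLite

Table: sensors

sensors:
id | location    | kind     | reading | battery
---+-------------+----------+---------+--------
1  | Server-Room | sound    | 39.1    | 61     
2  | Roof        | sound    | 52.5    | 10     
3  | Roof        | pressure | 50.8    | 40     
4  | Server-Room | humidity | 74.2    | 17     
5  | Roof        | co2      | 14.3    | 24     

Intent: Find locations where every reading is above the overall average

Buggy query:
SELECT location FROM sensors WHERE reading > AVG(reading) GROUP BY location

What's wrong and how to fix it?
Bug: WHERE evaluates per row before aggregation, so AVG() is unavailable

Fix: Use a subquery for AVG and a HAVING MIN(...) filter so the condition holds for every row in the group

Corrected query:
SELECT location FROM sensors GROUP BY location HAVING MIN(reading) > (SELECT AVG(reading) FROM sensors)

Result:
(no rows)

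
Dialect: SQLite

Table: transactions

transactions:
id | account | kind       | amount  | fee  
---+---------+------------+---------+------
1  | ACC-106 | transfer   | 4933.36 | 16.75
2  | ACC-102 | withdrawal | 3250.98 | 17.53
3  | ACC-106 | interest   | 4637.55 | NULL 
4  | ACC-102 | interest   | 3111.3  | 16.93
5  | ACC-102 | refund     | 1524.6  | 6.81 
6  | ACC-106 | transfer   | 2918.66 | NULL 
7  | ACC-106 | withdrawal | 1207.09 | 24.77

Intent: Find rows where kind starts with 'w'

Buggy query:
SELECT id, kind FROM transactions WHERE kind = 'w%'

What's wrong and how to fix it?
Bug: '=' compares the literal string including the % character; pattern matching needs LIKE

Fix: Use LIKE for wildcard pattern matching

Corrected query:
SELECT id, kind FROM transactions WHERE kind LIKE 'w%'

Result:
id | kind      
---+-----------
2  | withdrawal
7  | withdrawal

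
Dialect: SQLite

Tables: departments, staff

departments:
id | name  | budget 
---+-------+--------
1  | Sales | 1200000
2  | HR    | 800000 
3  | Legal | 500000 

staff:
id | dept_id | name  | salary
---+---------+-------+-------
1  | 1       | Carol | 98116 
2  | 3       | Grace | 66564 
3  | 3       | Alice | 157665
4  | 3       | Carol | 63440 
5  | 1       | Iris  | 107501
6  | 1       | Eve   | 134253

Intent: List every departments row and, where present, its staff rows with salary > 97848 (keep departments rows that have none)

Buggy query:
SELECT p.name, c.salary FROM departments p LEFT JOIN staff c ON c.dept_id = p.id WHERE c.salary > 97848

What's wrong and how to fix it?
Bug: Filtering c.salary in WHERE discards the NULL rows produced by LEFT JOIN, turning it into an inner join

Fix: Move the right-table condition into the ON clause so unmatched parents are kept

Corrected query:
SELECT p.name, c.salary FROM departments p LEFT JOIN staff c ON c.dept_id = p.id AND c.salary > 97848

Result:
name  | salary
------+-------
Sales | 98116 
Sales | 107501
Sales | 134253
HR    | NULL  
Legal | 157665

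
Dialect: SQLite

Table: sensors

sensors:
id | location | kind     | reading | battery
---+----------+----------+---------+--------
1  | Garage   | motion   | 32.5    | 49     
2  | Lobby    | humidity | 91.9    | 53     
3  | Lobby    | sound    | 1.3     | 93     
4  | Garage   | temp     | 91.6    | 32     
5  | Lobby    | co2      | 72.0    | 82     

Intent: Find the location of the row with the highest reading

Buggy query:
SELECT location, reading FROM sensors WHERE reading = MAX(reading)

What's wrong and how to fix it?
Bug: MAX(reading) is an aggregate and cannot be used directly in WHERE

Fix: Use a subquery: WHERE reading = (SELECT MAX(reading) FROM sensors)

Corrected query:
SELECT location, reading FROM sensors WHERE reading = (SELECT MAX(reading) FROM sensors)

Result:
location | reading
---------+--------
Lobby    | 91.9   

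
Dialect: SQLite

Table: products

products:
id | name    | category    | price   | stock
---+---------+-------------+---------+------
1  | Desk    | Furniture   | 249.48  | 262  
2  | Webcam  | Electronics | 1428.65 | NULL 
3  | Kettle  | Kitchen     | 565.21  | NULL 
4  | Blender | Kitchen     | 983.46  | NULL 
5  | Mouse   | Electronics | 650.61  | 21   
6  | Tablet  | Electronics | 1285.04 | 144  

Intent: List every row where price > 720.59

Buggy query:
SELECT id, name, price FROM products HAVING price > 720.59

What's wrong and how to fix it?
Bug: HAVING filters the output of aggregation, but this query has no GROUP BY and no aggregate functions, so SQLite rejects it (HAVING clause on a non-aggregate query); the condition here is per row

Fix: Replace HAVING with WHERE since the condition applies to individual rows

Corrected query:
SELECT id, name, price FROM products WHERE price > 720.59

Result:
id | name    | price  
---+---------+--------
2  | Webcam  | 1428.65
4  | Blender | 983.46 
6  | Tablet  | 1285.04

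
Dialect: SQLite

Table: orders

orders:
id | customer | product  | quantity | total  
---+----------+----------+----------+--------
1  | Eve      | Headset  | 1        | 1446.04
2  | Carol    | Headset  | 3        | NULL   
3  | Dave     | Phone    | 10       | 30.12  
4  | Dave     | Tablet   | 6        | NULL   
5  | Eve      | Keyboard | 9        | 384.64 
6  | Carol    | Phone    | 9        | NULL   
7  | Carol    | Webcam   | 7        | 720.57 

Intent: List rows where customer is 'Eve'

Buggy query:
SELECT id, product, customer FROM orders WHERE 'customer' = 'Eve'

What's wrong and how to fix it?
Bug: 'customer' in single quotes is a string literal, not the column; the comparison is literal-vs-literal and never true

Fix: Reference the column as customer without single quotes

Corrected query:
SELECT id, product, customer FROM orders WHERE customer = 'Eve'

Result:
id | product  | customer
---+----------+---------
1  | Headset  | Eve     
5  | Keyboard | Eve     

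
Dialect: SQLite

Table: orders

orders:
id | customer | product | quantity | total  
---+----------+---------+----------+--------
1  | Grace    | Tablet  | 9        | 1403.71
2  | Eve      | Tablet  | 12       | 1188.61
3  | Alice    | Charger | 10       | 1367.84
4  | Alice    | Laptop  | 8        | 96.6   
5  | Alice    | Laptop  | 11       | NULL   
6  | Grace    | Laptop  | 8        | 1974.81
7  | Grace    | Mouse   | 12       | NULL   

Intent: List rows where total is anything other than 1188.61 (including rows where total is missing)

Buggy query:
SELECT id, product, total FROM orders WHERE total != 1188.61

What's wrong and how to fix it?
Bug: 'total != 1188.61' is unknown when total is NULL, so NULL rows are silently excluded

Fix: Add an explicit OR total IS NULL to include the missing-value rows

Corrected query:
SELECT id, product, total FROM orders WHERE total != 1188.61 OR total IS NULL

Result:
id | product | total  
---+---------+--------
1  | Tablet  | 1403.71
3  | Charger | 1367.84
4  | Laptop  | 96.6   
5  | Laptop  | NULL   
6  | Laptop  | 1974.81
7  | Mouse   | NULL   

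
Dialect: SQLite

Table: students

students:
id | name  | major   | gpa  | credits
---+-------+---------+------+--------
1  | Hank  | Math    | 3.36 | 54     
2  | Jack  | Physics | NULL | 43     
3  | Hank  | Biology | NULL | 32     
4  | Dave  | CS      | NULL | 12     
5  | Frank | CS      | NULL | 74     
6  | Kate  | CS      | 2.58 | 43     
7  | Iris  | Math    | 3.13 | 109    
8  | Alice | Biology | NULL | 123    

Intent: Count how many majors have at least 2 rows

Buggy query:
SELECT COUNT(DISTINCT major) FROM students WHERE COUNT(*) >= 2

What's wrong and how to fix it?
Bug: WHERE filters individual rows, not groups, so a group-level COUNT is invalid there

Fix: Group first with HAVING COUNT(*) >= 2, then COUNT the resulting groups

Corrected query:
SELECT COUNT(*) FROM (SELECT major FROM students GROUP BY major HAVING COUNT(*) >= 2)

Result:
COUNT(*)
--------
3       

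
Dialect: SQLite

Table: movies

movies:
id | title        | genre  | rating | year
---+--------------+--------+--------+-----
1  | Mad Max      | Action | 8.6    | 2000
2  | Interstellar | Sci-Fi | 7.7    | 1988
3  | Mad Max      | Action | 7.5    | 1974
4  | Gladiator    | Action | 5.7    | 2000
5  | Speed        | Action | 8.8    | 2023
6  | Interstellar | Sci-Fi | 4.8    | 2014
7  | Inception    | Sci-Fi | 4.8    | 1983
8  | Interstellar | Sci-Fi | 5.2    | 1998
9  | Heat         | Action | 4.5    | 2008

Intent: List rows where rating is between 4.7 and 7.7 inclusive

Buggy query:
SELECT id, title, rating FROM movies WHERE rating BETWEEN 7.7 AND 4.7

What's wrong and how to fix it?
Bug: BETWEEN expects the lower bound first; with 7.7 AND 4.7 the range is empty

Fix: Swap the bounds so the smaller value comes first

Corrected query:
SELECT id, title, rating FROM movies WHERE rating BETWEEN 4.7 AND 7.7

Result:
id | title        | rating
---+--------------+-------
2  | Interstellar | 7.7   
3  | Mad Max      | 7.5   
4  | Gladiator    | 5.7   
6  | Interstellar | 4.8   
7  | Inception    | 4.8   
8  | Interstellar | 5.2   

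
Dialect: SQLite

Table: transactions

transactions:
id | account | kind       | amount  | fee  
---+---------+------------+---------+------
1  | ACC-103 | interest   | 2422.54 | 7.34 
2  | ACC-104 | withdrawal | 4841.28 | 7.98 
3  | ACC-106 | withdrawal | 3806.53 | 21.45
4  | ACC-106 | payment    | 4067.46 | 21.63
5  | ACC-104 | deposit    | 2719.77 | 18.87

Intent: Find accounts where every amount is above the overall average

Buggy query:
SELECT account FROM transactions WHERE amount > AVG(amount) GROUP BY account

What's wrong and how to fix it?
Bug: AVG() is an aggregate; it can't sit directly in WHERE

Fix: Compute the overall average in a scalar subquery and compare each group's MIN against it in HAVING

Corrected query:
SELECT account FROM transactions GROUP BY account HAVING MIN(amount) > (SELECT AVG(amount) FROM transactions)

Result:
account
-------
ACC-106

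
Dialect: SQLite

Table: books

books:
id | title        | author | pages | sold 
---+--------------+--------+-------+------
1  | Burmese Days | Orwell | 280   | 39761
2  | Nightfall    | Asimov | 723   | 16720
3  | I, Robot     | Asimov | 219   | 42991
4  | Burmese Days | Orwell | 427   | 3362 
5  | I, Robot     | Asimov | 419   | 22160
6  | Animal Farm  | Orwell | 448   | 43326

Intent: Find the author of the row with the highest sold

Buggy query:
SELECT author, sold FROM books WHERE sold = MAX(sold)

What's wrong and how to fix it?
Bug: WHERE is evaluated per row; an aggregate over the whole table isn't defined there

Fix: Use a subquery: WHERE sold = (SELECT MAX(sold) FROM books)

Corrected query:
SELECT author, sold FROM books WHERE sold = (SELECT MAX(sold) FROM books)

Result:
author | sold 
-------+------
Orwell | 43326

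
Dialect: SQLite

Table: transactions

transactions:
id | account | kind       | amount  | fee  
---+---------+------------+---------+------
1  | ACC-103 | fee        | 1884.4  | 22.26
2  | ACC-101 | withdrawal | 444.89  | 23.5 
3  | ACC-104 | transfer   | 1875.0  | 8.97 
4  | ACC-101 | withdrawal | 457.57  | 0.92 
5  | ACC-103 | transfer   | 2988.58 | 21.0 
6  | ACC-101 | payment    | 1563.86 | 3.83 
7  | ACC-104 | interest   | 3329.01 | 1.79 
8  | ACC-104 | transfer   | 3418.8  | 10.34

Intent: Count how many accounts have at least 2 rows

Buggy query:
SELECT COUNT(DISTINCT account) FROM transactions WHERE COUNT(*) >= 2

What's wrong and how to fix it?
Bug: COUNT(*) cannot appear in WHERE; the per-group count doesn't exist yet

Fix: Use a subquery that GROUPs and filters with HAVING, then count its rows

Corrected query:
SELECT COUNT(*) FROM (SELECT account FROM transactions GROUP BY account HAVING COUNT(*) >= 2)

Result:
COUNT(*)
--------
3       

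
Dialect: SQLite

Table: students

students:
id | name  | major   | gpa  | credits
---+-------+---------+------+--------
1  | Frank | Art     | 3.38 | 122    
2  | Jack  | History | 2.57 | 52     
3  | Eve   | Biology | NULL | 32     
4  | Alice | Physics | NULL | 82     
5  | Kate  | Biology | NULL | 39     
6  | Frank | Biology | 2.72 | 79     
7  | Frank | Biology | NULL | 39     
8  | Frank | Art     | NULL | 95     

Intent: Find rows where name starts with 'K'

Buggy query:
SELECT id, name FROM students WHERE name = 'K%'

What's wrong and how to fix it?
Bug: Wildcards only work with LIKE; '=' treats '%' as a literal character

Fix: Use LIKE for wildcard pattern matching

Corrected query:
SELECT id, name FROM students WHERE name LIKE 'K%'

Result:
id | name
---+-----
5  | Kate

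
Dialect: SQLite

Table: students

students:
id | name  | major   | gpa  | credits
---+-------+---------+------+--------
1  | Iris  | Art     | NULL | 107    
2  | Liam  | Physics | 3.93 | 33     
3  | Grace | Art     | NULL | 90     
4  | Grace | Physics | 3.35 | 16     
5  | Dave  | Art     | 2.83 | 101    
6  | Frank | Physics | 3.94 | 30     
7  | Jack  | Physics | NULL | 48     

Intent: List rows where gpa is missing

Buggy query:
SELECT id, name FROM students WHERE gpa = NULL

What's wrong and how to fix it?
Bug: Comparing to NULL with '=' never matches; NULL = NULL is unknown, not true

Fix: Replace '= NULL' with 'IS NULL'

Corrected query:
SELECT id, name FROM students WHERE gpa IS NULL

Result:
id | name 
---+------
1  | Iris 
3  | Grace
7  | Jack 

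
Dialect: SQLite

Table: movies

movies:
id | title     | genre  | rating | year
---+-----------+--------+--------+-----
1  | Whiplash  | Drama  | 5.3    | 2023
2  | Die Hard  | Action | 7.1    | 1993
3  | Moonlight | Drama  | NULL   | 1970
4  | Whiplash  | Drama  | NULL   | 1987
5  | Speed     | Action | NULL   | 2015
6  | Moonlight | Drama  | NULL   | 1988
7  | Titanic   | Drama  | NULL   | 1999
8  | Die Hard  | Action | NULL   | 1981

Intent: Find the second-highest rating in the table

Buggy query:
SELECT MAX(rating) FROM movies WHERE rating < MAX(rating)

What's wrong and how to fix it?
Bug: MAX(rating) on the right of the comparison is an aggregate-in-WHERE error

Fix: Compute the overall MAX in a subquery, then take MAX of rows below it

Corrected query:
SELECT MAX(rating) FROM movies WHERE rating < (SELECT MAX(rating) FROM movies)

Result:
MAX(rating)
-----------
5.3        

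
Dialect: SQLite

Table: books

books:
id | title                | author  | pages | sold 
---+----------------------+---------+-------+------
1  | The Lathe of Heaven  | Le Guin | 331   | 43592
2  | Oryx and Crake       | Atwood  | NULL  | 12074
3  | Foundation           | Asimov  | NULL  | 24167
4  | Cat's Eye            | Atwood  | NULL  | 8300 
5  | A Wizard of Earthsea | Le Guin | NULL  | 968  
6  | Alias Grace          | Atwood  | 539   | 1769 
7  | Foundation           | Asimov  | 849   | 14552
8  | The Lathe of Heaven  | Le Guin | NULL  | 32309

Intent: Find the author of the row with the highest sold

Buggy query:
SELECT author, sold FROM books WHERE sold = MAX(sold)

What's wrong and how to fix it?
Bug: MAX(sold) is an aggregate and cannot be used directly in WHERE

Fix: Wrap MAX in a scalar subquery so WHERE compares against a single value

Corrected query:
SELECT author, sold FROM books WHERE sold = (SELECT MAX(sold) FROM books)

Result:
author  | sold 
--------+------
Le Guin | 43592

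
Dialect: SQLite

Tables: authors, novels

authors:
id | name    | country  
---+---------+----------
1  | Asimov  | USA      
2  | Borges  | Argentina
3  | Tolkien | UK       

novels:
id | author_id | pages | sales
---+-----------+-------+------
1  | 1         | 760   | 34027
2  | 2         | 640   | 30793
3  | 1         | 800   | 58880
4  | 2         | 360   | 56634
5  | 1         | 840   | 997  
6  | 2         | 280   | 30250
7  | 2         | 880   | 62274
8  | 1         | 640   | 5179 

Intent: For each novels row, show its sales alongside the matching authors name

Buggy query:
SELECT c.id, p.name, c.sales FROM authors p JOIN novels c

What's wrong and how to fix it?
Bug: Missing join condition: each novels row is matched to all authors rows instead of just its own

Fix: Specify the join condition linking the foreign key to the parent id

Corrected query:
SELECT c.id, p.name, c.sales FROM authors p JOIN novels c ON c.author_id = p.id

Result:
id | name   | sales
---+--------+------
1  | Asimov | 34027
2  | Borges | 30793
3  | Asimov | 58880
4  | Borges | 56634
5  | Asimov | 997  
6  | Borges | 30250
7  | Borges | 62274
8  | Asimov | 5179 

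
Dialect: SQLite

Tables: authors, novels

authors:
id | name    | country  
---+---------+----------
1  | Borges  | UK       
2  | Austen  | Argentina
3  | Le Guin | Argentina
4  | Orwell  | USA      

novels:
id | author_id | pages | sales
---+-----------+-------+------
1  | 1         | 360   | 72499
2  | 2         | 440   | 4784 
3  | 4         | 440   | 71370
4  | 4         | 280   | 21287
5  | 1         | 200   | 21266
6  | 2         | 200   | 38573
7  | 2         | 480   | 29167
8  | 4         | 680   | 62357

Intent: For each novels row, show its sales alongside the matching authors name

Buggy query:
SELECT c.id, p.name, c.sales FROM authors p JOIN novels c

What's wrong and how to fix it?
Bug: JOIN with no ON clause produces a cartesian product; every novels row pairs with every authors row

Fix: Specify the join condition linking the foreign key to the parent id

Corrected query:
SELECT c.id, p.name, c.sales FROM authors p JOIN novels c ON c.author_id = p.id

Result:
id | name   | sales
---+--------+------
1  | Borges | 72499
2  | Austen | 4784 
3  | Orwell | 71370
4  | Orwell | 21287
5  | Borges | 21266
6  | Austen | 38573
7  | Austen | 29167
8  | Orwell | 62357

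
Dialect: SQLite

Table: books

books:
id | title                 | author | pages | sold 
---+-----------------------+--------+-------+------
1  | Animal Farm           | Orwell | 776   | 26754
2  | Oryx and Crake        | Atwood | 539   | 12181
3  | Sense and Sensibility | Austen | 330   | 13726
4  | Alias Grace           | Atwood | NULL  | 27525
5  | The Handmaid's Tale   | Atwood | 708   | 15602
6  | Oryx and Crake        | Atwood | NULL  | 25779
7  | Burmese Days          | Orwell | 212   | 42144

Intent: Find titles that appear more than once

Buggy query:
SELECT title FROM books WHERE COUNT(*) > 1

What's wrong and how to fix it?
Bug: COUNT(*) is an aggregate and cannot be used in WHERE

Fix: Group first, then use HAVING for the count condition

Corrected query:
SELECT title FROM books GROUP BY title HAVING COUNT(*) > 1

Result:
title         
--------------
Oryx and Crake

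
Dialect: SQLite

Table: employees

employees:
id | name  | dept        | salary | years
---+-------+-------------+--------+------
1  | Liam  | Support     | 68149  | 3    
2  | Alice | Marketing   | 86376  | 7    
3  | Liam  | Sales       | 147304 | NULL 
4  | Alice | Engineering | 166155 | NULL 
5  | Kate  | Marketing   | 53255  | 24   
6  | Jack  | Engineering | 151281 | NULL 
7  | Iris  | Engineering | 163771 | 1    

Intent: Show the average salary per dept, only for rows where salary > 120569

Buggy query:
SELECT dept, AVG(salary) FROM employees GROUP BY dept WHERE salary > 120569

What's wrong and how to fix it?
Bug: WHERE cannot follow GROUP BY

Fix: Place WHERE between FROM and GROUP BY

Corrected query:
SELECT dept, AVG(salary) FROM employees WHERE salary > 120569 GROUP BY dept

Result:
dept        | AVG(salary)  
------------+--------------
Engineering | 160402.333333
Sales       | 147304       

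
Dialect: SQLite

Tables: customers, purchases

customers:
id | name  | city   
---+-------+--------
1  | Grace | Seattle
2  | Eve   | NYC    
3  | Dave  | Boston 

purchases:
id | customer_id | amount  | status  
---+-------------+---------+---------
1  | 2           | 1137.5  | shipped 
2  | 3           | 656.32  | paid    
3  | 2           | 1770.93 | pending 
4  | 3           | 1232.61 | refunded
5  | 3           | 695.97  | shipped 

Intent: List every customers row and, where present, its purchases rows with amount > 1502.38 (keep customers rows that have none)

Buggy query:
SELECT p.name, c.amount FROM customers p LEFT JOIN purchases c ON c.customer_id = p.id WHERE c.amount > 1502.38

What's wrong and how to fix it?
Bug: A WHERE condition on the right-hand table after LEFT JOIN drops unmatched parents

Fix: Move the right-table condition into the ON clause so unmatched parents are kept

Corrected query:
SELECT p.name, c.amount FROM customers p LEFT JOIN purchases c ON c.customer_id = p.id AND c.amount > 1502.38

Result:
name  | amount 
------+--------
Grace | NULL   
Eve   | 1770.93
Dave  | NULL   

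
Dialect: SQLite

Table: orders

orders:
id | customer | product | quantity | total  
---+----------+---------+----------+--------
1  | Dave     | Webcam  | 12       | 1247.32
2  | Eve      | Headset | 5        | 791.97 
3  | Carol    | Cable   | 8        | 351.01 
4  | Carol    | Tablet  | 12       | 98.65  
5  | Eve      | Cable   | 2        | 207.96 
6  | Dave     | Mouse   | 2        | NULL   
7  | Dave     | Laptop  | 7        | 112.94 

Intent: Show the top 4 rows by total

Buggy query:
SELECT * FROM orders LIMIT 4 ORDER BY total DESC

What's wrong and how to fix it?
Bug: LIMIT must come after ORDER BY

Fix: Swap the clauses: ORDER BY first, then LIMIT

Corrected query:
SELECT * FROM orders ORDER BY total DESC LIMIT 4

Result:
id | customer | product | quantity | total  
---+----------+---------+----------+--------
1  | Dave     | Webcam  | 12       | 1247.32
2  | Eve      | Headset | 5        | 791.97 
3  | Carol    | Cable   | 8        | 351.01 
5  | Eve      | Cable   | 2        | 207.96 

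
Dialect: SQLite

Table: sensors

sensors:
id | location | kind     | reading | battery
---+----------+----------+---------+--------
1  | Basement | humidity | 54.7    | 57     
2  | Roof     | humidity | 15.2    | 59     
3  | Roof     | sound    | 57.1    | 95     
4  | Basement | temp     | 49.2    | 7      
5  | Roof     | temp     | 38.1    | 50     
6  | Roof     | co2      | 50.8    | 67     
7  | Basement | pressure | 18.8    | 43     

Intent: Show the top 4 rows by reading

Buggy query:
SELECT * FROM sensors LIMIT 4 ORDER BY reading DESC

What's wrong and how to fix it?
Bug: LIMIT must come after ORDER BY

Fix: Swap the clauses: ORDER BY first, then LIMIT

Corrected query:
SELECT * FROM sensors ORDER BY reading DESC LIMIT 4

Result:
id | location | kind     | reading | battery
---+----------+----------+---------+--------
3  | Roof     | sound    | 57.1    | 95     
1  | Basement | humidity | 54.7    | 57     
6  | Roof     | co2      | 50.8    | 67     
4  | Basement | temp     | 49.2    | 7      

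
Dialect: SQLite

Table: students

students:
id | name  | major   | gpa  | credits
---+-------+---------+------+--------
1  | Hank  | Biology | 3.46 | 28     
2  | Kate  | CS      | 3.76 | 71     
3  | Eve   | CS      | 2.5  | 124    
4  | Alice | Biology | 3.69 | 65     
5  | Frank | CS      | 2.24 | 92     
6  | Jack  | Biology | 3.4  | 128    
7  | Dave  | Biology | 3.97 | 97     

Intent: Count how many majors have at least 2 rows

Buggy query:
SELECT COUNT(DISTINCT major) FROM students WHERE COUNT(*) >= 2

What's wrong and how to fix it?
Bug: WHERE filters individual rows, not groups, so a group-level COUNT is invalid there

Fix: Group first with HAVING COUNT(*) >= 2, then COUNT the resulting groups

Corrected query:
SELECT COUNT(*) FROM (SELECT major FROM students GROUP BY major HAVING COUNT(*) >= 2)

Result:
COUNT(*)
--------
2       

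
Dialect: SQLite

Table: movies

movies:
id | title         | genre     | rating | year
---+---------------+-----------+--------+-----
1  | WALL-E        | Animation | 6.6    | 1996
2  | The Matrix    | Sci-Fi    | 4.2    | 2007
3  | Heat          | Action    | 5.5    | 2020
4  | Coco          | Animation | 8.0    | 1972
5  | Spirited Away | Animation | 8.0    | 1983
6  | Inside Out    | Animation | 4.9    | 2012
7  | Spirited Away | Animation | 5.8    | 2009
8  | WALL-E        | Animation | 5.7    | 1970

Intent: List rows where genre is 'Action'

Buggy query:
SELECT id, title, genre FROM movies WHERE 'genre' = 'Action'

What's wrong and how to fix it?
Bug: Single quotes denote string literals in SQL; the column name is being compared as a constant string

Fix: Reference the column as genre without single quotes

Corrected query:
SELECT id, title, genre FROM movies WHERE genre = 'Action'

Result:
id | title | genre 
---+-------+-------
3  | Heat  | Action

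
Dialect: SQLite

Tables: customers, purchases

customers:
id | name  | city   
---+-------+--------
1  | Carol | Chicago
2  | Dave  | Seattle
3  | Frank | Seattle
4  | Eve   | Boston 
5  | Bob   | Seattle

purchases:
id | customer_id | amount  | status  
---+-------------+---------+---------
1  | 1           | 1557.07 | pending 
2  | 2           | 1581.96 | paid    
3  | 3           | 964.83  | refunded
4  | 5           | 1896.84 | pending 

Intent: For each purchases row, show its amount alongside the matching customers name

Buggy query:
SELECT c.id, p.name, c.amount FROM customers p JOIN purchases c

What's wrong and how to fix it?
Bug: Missing join condition: each purchases row is matched to all customers rows instead of just its own

Fix: Specify the join condition linking the foreign key to the parent id

Corrected query:
SELECT c.id, p.name, c.amount FROM customers p JOIN purchases c ON c.customer_id = p.id

Result:
id | name  | amount 
---+-------+--------
1  | Carol | 1557.07
2  | Dave  | 1581.96
3  | Frank | 964.83 
4  | Bob   | 1896.84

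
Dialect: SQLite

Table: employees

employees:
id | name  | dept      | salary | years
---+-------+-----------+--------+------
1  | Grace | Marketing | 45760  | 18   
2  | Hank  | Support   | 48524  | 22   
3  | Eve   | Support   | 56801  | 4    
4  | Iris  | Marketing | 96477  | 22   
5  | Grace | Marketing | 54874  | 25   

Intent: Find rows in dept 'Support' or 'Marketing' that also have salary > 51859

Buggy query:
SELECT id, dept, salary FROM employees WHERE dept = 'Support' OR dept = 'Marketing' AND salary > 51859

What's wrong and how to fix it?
Bug: AND binds tighter than OR, so this parses as dept = 'Support' OR (dept = 'Marketing' AND salary > 51859)

Fix: Group the OR with parentheses (or use IN), then AND the threshold

Corrected query:
SELECT id, dept, salary FROM employees WHERE (dept = 'Support' OR dept = 'Marketing') AND salary > 51859

Result:
id | dept      | salary
---+-----------+-------
3  | Support   | 56801 
4  | Marketing | 96477 
5  | Marketing | 54874 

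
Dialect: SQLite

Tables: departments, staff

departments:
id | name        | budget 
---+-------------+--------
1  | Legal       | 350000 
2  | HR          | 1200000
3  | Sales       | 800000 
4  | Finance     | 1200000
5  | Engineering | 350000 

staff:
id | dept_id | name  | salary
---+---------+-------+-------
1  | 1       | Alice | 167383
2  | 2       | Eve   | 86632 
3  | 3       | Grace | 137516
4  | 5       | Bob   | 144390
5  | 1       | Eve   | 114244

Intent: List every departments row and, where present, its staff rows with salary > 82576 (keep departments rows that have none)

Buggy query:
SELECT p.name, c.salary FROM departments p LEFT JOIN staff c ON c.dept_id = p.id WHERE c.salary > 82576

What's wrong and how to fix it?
Bug: Filtering c.salary in WHERE discards the NULL rows produced by LEFT JOIN, turning it into an inner join

Fix: Put 'c.salary > 82576' in the JOIN's ON clause instead of WHERE

Corrected query:
SELECT p.name, c.salary FROM departments p LEFT JOIN staff c ON c.dept_id = p.id AND c.salary > 82576

Result:
name        | salary
------------+-------
Legal       | 114244
Legal       | 167383
HR          | 86632 
Sales       | 137516
Finance     | NULL  
Engineering | 144390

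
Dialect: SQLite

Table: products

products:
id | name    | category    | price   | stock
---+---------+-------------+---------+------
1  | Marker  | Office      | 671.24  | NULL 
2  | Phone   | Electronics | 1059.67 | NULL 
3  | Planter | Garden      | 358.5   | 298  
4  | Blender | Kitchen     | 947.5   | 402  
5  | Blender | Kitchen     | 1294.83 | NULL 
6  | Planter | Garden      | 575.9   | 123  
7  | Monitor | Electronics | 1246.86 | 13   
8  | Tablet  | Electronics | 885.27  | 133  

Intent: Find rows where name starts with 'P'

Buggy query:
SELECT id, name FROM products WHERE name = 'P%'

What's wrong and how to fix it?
Bug: '=' compares the literal string including the % character; pattern matching needs LIKE

Fix: Use LIKE for wildcard pattern matching

Corrected query:
SELECT id, name FROM products WHERE name LIKE 'P%'

Result:
id | name   
---+--------
2  | Phone  
3  | Planter
6  | Planter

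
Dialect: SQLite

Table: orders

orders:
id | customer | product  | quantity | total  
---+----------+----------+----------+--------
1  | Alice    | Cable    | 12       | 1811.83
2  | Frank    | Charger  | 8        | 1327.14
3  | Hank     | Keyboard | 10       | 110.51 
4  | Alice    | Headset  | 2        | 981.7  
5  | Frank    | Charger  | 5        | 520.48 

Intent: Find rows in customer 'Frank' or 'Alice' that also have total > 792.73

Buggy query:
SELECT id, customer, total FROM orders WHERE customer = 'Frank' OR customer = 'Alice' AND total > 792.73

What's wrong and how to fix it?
Bug: AND binds tighter than OR, so this parses as customer = 'Frank' OR (customer = 'Alice' AND total > 792.73)

Fix: Group the OR with parentheses (or use IN), then AND the threshold

Corrected query:
SELECT id, customer, total FROM orders WHERE (customer = 'Frank' OR customer = 'Alice') AND total > 792.73

Result:
id | customer | total  
---+----------+--------
1  | Alice    | 1811.83
2  | Frank    | 1327.14
4  | Alice    | 981.7  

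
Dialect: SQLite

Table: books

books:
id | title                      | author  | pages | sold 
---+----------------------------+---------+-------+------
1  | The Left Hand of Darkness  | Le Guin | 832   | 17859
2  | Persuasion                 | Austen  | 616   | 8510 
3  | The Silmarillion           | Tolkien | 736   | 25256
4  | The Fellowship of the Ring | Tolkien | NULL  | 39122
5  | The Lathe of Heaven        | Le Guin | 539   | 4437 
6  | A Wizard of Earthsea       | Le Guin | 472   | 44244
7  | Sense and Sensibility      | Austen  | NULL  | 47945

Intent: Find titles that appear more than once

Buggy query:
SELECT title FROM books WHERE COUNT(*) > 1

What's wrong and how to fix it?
Bug: WHERE can't reference COUNT(*); aggregates are computed after WHERE

Fix: GROUP BY title, then filter groups with HAVING COUNT(*) > 1

Corrected query:
SELECT title FROM books GROUP BY title HAVING COUNT(*) > 1

Result:
(no rows)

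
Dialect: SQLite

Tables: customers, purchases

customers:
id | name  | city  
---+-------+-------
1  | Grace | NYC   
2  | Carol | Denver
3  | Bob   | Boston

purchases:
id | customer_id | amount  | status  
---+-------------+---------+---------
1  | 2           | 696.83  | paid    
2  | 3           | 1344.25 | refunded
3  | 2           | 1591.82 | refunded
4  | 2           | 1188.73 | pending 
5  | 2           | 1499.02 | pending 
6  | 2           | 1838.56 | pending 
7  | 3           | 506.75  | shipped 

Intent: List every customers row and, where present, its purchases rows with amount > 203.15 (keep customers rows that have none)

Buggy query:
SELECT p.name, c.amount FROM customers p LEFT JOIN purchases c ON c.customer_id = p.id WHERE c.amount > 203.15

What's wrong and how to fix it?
Bug: Filtering c.amount in WHERE discards the NULL rows produced by LEFT JOIN, turning it into an inner join

Fix: Move the right-table condition into the ON clause so unmatched parents are kept

Corrected query:
SELECT p.name, c.amount FROM customers p LEFT JOIN purchases c ON c.customer_id = p.id AND c.amount > 203.15

Result:
name  | amount 
------+--------
Grace | NULL   
Carol | 696.83 
Carol | 1188.73
Carol | 1499.02
Carol | 1591.82
Carol | 1838.56
Bob   | 506.75 
Bob   | 1344.25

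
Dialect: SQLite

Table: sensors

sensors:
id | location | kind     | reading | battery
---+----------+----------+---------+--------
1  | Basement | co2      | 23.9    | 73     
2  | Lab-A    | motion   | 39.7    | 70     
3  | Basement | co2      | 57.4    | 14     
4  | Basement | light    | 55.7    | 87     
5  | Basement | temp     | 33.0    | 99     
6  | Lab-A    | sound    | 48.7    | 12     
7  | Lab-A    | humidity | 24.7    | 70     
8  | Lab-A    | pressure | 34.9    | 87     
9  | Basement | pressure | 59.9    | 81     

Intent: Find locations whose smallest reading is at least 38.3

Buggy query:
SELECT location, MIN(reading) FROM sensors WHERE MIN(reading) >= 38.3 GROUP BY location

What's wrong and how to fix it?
Bug: MIN() in WHERE is a misuse of aggregate

Fix: Use HAVING for the per-group MIN condition

Corrected query:
SELECT location, MIN(reading) FROM sensors GROUP BY location HAVING MIN(reading) >= 38.3

Result:
(no rows)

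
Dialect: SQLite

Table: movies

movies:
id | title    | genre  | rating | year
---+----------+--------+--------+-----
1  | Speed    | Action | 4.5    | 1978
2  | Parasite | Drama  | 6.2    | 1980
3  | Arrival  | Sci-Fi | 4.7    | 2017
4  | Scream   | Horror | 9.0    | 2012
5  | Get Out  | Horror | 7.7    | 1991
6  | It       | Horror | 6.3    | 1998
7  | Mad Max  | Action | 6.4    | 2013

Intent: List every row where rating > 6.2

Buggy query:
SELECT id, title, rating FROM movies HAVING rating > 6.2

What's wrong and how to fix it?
Bug: HAVING filters the output of aggregation, but this query has no GROUP BY and no aggregate functions, so SQLite rejects it (HAVING clause on a non-aggregate query); the condition here is per row

Fix: Replace HAVING with WHERE since the condition applies to individual rows

Corrected query:
SELECT id, title, rating FROM movies WHERE rating > 6.2

Result:
id | title   | rating
---+---------+-------
4  | Scream  | 9     
5  | Get Out | 7.7   
6  | It      | 6.3   
7  | Mad Max | 6.4   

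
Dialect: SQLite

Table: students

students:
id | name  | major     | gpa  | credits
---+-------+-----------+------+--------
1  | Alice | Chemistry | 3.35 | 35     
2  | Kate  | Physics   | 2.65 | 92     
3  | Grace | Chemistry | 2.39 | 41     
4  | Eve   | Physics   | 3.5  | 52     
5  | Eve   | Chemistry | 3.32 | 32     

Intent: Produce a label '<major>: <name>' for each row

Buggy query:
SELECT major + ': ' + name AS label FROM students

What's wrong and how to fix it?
Bug: SQLite uses || for string concatenation; + coerces text to numbers (yielding 0)

Fix: Replace + with || to concatenate text

Corrected query:
SELECT major || ': ' || name AS label FROM students

Result:
label           
----------------
Chemistry: Alice
Physics: Kate   
Chemistry: Grace
Physics: Eve    
Chemistry: Eve  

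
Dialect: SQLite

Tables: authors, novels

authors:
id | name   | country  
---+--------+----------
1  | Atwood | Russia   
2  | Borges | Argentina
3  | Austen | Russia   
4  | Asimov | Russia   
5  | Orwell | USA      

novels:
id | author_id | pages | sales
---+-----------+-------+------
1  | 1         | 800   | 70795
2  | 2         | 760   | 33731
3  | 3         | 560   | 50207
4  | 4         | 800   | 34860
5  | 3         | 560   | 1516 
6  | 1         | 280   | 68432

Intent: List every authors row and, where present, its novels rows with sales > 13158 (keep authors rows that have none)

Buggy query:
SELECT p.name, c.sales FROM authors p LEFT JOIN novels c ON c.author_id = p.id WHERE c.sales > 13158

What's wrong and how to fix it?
Bug: Filtering c.sales in WHERE discards the NULL rows produced by LEFT JOIN, turning it into an inner join

Fix: Put 'c.sales > 13158' in the JOIN's ON clause instead of WHERE

Corrected query:
SELECT p.name, c.sales FROM authors p LEFT JOIN novels c ON c.author_id = p.id AND c.sales > 13158

Result:
name   | sales
-------+------
Atwood | 68432
Atwood | 70795
Borges | 33731
Austen | 50207
Asimov | 34860
Orwell | NULL 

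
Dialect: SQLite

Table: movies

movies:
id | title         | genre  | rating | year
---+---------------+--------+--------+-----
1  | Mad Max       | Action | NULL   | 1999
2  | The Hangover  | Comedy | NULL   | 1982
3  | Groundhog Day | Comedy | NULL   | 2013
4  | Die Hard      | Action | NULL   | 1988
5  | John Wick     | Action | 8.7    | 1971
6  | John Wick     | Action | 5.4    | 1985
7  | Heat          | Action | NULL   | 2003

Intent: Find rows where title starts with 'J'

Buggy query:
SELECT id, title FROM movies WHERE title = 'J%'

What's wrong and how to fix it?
Bug: Wildcards only work with LIKE; '=' treats '%' as a literal character

Fix: Use LIKE for wildcard pattern matching

Corrected query:
SELECT id, title FROM movies WHERE title LIKE 'J%'

Result:
id | title    
---+----------
5  | John Wick
6  | John Wick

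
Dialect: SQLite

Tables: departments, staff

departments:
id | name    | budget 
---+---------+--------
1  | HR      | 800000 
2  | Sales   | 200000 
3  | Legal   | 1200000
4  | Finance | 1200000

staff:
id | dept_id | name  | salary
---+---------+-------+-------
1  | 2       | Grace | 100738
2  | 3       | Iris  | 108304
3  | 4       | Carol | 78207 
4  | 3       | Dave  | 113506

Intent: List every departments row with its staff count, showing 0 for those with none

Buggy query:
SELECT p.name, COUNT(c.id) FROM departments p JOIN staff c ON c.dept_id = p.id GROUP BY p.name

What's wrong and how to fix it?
Bug: INNER JOIN drops departments rows that have no matching staff rows

Fix: Use LEFT JOIN so parents without children still appear (COUNT(c.id) gives 0)

Corrected query:
SELECT p.name, COUNT(c.id) FROM departments p LEFT JOIN staff c ON c.dept_id = p.id GROUP BY p.name

Result:
name    | COUNT(c.id)
--------+------------
Finance | 1          
HR      | 0          
Legal   | 2          
Sales   | 1          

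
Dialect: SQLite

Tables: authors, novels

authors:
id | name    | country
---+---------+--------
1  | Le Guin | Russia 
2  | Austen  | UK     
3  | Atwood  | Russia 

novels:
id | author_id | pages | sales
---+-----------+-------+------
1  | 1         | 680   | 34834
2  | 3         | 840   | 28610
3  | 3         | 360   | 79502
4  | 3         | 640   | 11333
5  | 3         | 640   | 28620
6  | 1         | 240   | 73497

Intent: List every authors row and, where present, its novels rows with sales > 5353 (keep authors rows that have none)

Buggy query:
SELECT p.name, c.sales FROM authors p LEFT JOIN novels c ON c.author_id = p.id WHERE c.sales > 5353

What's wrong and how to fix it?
Bug: A WHERE condition on the right-hand table after LEFT JOIN drops unmatched parents

Fix: Put 'c.sales > 5353' in the JOIN's ON clause instead of WHERE

Corrected query:
SELECT p.name, c.sales FROM authors p LEFT JOIN novels c ON c.author_id = p.id AND c.sales > 5353

Result:
name    | sales
--------+------
Le Guin | 34834
Le Guin | 73497
Austen  | NULL 
Atwood  | 11333
Atwood  | 28610
Atwood  | 28620
Atwood  | 79502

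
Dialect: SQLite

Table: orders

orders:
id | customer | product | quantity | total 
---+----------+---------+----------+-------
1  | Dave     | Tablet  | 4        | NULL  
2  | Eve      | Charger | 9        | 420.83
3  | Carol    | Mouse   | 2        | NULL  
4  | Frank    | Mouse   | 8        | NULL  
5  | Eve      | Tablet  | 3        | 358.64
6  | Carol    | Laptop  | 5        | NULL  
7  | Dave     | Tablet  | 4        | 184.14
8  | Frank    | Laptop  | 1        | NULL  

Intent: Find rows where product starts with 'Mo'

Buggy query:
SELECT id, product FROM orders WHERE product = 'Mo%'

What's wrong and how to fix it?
Bug: Wildcards only work with LIKE; '=' treats '%' as a literal character

Fix: Use LIKE for wildcard pattern matching

Corrected query:
SELECT id, product FROM orders WHERE product LIKE 'Mo%'

Result:
id | product
---+--------
3  | Mouse  
4  | Mouse  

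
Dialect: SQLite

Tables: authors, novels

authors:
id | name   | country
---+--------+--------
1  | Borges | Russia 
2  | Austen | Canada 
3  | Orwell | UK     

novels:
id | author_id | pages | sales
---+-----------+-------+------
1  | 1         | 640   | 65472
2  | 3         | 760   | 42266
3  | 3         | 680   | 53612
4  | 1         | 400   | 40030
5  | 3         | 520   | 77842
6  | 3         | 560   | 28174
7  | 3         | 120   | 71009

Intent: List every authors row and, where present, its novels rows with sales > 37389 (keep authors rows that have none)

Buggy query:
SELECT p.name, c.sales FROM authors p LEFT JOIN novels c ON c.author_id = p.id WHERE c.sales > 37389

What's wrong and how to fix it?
Bug: A WHERE condition on the right-hand table after LEFT JOIN drops unmatched parents

Fix: Move the right-table condition into the ON clause so unmatched parents are kept

Corrected query:
SELECT p.name, c.sales FROM authors p LEFT JOIN novels c ON c.author_id = p.id AND c.sales > 37389

Result:
name   | sales
-------+------
Borges | 40030
Borges | 65472
Austen | NULL 
Orwell | 42266
Orwell | 53612
Orwell | 71009
Orwell | 77842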